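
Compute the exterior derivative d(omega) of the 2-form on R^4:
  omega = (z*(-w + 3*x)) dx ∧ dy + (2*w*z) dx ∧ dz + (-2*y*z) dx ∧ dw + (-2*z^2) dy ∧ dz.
d(omega) = (-w + 3*x) dx ∧ dy ∧ dz + (z) dx ∧ dy ∧ dw + (2*y + 2*z) dx ∧ dz ∧ dw

For a 2-form omega = sum_{i<j} g_{ij} dx_i ∧ dx_j, the exterior derivative is
  d(omega) = sum_{i<j} d(g_{ij}) ∧ dx_i ∧ dx_j = sum_{i<j, k} (∂g_{ij}/∂x_k) dx_k ∧ dx_i ∧ dx_j.
Expand each term, using dx_k ∧ dx_i ∧ dx_j = sgn(permutation) dx_{(a)} ∧ dx_{(b)} ∧ dx_{(c)} with (a < b < c) sorted:
  d(z*(-w + 3*x)) includes (∂/∂z)(z*(-w + 3*x)) dz = (-w + 3*x) dz, which multiplied by dx ∧ dy gives (-w + 3*x) dx ∧ dy ∧ dz
  d(z*(-w + 3*x)) includes (∂/∂w)(z*(-w + 3*x)) dw = (-z) dw, which multiplied by dx ∧ dy gives (-z) dx ∧ dy ∧ dw
  d(2*w*z) includes (∂/∂w)(2*w*z) dw = (2*z) dw, which multiplied by dx ∧ dz gives (2*z) dx ∧ dz ∧ dw
  d(-2*y*z) includes (∂/∂y)(-2*y*z) dy = (-2*z) dy, which multiplied by dx ∧ dw gives (2*z) dx ∧ dy ∧ dw
  d(-2*y*z) includes (∂/∂z)(-2*y*z) dz = (-2*y) dz, which multiplied by dx ∧ dw gives (2*y) dx ∧ dz ∧ dw
Collecting like 3-forms: d(omega) = (-w + 3*x) dx ∧ dy ∧ dz + (z) dx ∧ dy ∧ dw + (2*y + 2*z) dx ∧ dz ∧ dw.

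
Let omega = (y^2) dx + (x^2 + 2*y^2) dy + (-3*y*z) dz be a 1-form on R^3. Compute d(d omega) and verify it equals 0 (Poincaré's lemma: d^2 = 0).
d(d omega) = 0

Step 1: d omega = sum_{i<j} (∂f_j/∂x_i - ∂f_i/∂x_j) dx_i ∧ dx_j:
  coeff of dx ∧ dy: 2*x - 2*y
  coeff of dx ∧ dz: 0
  coeff of dy ∧ dz: -3*z
Step 2: Apply d again to each 2-form coefficient. The only possible 3-form in R^3 is dx ∧ dy ∧ dz, with coefficient
  ∂(coeff of dy∧dz)/∂x - ∂(coeff of dx∧dz)/∂y + ∂(coeff of dx∧dy)/∂z
  = ∂/∂x (-3*z) - ∂/∂y (0) + ∂/∂z (2*x - 2*y).
Each of these terms simplifies to sums of mixed partials that cancel in pairs. The result is 0 (by equality of mixed partials for smooth functions — Schwarz / Clairaut).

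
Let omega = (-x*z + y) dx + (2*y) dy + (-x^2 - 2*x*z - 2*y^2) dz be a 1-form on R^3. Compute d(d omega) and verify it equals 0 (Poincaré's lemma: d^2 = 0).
d(d omega) = 0

Step 1: d omega = sum_{i<j} (∂f_j/∂x_i - ∂f_i/∂x_j) dx_i ∧ dx_j:
  coeff of dx ∧ dy: -1
  coeff of dx ∧ dz: -x - 2*z
  coeff of dy ∧ dz: -4*y
Step 2: Apply d again to each 2-form coefficient. The only possible 3-form in R^3 is dx ∧ dy ∧ dz, with coefficient
  ∂(coeff of dy∧dz)/∂x - ∂(coeff of dx∧dz)/∂y + ∂(coeff of dx∧dy)/∂z
  = ∂/∂x (-4*y) - ∂/∂y (-x - 2*z) + ∂/∂z (-1).
Each of these terms simplifies to sums of mixed partials that cancel in pairs. The result is 0 (by equality of mixed partials for smooth functions — Schwarz / Clairaut).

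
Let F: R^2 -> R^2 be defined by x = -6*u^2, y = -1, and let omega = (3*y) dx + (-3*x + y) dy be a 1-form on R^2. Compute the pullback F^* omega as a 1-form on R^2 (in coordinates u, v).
F^* omega = (36*u) du

Using F^*(f dg) = (f ∘ F) d(g ∘ F), substitute each coordinate x_i by F_i(u, v) in f_i, and replace dx_i by d F_i = (∂F_i/∂u) du + (∂F_i/∂v) dv.
  For the x component: f_1(F) = -3; d F_1 = (-12*u) du + (0) dv
  For the y component: f_2(F) = 18*u^2 - 1; d F_2 = (0) du + (0) dv
Combining and collecting du, dv coefficients:
  coeff of du: 36*u
  coeff of dv: 0
F^* omega = (36*u) du.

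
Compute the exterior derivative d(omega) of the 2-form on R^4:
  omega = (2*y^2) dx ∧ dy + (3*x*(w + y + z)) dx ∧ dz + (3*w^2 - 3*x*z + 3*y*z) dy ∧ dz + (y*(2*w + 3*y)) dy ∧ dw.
d(omega) = (-3*x - 3*z) dx ∧ dy ∧ dz + (3*x) dx ∧ dz ∧ dw + (6*w) dy ∧ dz ∧ dw

For a 2-form omega = sum_{i<j} g_{ij} dx_i ∧ dx_j, the exterior derivative is
  d(omega) = sum_{i<j} d(g_{ij}) ∧ dx_i ∧ dx_j = sum_{i<j, k} (∂g_{ij}/∂x_k) dx_k ∧ dx_i ∧ dx_j.
Expand each term, using dx_k ∧ dx_i ∧ dx_j = sgn(permutation) dx_{(a)} ∧ dx_{(b)} ∧ dx_{(c)} with (a < b < c) sorted:
  d(3*x*(w + y + z)) includes (∂/∂y)(3*x*(w + y + z)) dy = (3*x) dy, which multiplied by dx ∧ dz gives (-3*x) dx ∧ dy ∧ dz
  d(3*x*(w + y + z)) includes (∂/∂w)(3*x*(w + y + z)) dw = (3*x) dw, which multiplied by dx ∧ dz gives (3*x) dx ∧ dz ∧ dw
  d(3*w^2 - 3*x*z + 3*y*z) includes (∂/∂x)(3*w^2 - 3*x*z + 3*y*z) dx = (-3*z) dx, which multiplied by dy ∧ dz gives (-3*z) dx ∧ dy ∧ dz
  d(3*w^2 - 3*x*z + 3*y*z) includes (∂/∂w)(3*w^2 - 3*x*z + 3*y*z) dw = (6*w) dw, which multiplied by dy ∧ dz gives (6*w) dy ∧ dz ∧ dw
Collecting like 3-forms: d(omega) = (-3*x - 3*z) dx ∧ dy ∧ dz + (3*x) dx ∧ dz ∧ dw + (6*w) dy ∧ dz ∧ dw.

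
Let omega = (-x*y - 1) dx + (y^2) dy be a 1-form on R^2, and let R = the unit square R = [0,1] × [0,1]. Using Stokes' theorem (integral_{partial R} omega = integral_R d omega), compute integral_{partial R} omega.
integral_(partial R) omega = 1/2

Stokes: integral_partial_R omega = integral_R d omega with d omega = (∂Q/∂x - ∂P/∂y) dx ∧ dy.
  ∂Q/∂x = 0
  ∂P/∂y = -x
  integrand = ∂Q/∂x - ∂P/∂y = x.
Integrating over R: integral_0^1 integral_0^1 (x) dx dy = 1/2.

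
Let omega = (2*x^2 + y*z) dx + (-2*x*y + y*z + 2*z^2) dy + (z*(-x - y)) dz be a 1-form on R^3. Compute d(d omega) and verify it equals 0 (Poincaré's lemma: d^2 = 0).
d(d omega) = 0

Step 1: d omega = sum_{i<j} (∂f_j/∂x_i - ∂f_i/∂x_j) dx_i ∧ dx_j:
  coeff of dx ∧ dy: -2*y - z
  coeff of dx ∧ dz: -y - z
  coeff of dy ∧ dz: -y - 5*z
Step 2: Apply d again to each 2-form coefficient. The only possible 3-form in R^3 is dx ∧ dy ∧ dz, with coefficient
  ∂(coeff of dy∧dz)/∂x - ∂(coeff of dx∧dz)/∂y + ∂(coeff of dx∧dy)/∂z
  = ∂/∂x (-y - 5*z) - ∂/∂y (-y - z) + ∂/∂z (-2*y - z).
Each of these terms simplifies to sums of mixed partials that cancel in pairs. The result is 0 (by equality of mixed partials for smooth functions — Schwarz / Clairaut).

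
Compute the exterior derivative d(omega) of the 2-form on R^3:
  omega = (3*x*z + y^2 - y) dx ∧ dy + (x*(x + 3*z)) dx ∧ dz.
d(omega) = (3*x) dx ∧ dy ∧ dz

For a 2-form omega = sum_{i<j} g_{ij} dx_i ∧ dx_j, the exterior derivative is
  d(omega) = sum_{i<j} d(g_{ij}) ∧ dx_i ∧ dx_j = sum_{i<j, k} (∂g_{ij}/∂x_k) dx_k ∧ dx_i ∧ dx_j.
Expand each term, using dx_k ∧ dx_i ∧ dx_j = sgn(permutation) dx_{(a)} ∧ dx_{(b)} ∧ dx_{(c)} with (a < b < c) sorted:
  d(3*x*z + y^2 - y) includes (∂/∂z)(3*x*z + y^2 - y) dz = (3*x) dz, which multiplied by dx ∧ dy gives (3*x) dx ∧ dy ∧ dz
Collecting like 3-forms: d(omega) = (3*x) dx ∧ dy ∧ dz.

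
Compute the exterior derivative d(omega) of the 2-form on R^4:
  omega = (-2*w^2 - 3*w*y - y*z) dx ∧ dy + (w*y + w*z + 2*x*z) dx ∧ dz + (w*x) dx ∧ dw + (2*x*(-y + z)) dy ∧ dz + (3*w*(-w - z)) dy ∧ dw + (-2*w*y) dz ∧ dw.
d(omega) = (-w - 3*y + 2*z) dx ∧ dy ∧ dz + (-4*w - 3*y) dx ∧ dy ∧ dw + (y + z) dx ∧ dz ∧ dw + (w) dy ∧ dz ∧ dw

For a 2-form omega = sum_{i<j} g_{ij} dx_i ∧ dx_j, the exterior derivative is
  d(omega) = sum_{i<j} d(g_{ij}) ∧ dx_i ∧ dx_j = sum_{i<j, k} (∂g_{ij}/∂x_k) dx_k ∧ dx_i ∧ dx_j.
Expand each term, using dx_k ∧ dx_i ∧ dx_j = sgn(permutation) dx_{(a)} ∧ dx_{(b)} ∧ dx_{(c)} with (a < b < c) sorted:
  d(-2*w^2 - 3*w*y - y*z) includes (∂/∂z)(-2*w^2 - 3*w*y - y*z) dz = (-y) dz, which multiplied by dx ∧ dy gives (-y) dx ∧ dy ∧ dz
  d(-2*w^2 - 3*w*y - y*z) includes (∂/∂w)(-2*w^2 - 3*w*y - y*z) dw = (-4*w - 3*y) dw, which multiplied by dx ∧ dy gives (-4*w - 3*y) dx ∧ dy ∧ dw
  d(w*y + w*z + 2*x*z) includes (∂/∂y)(w*y + w*z + 2*x*z) dy = (w) dy, which multiplied by dx ∧ dz gives (-w) dx ∧ dy ∧ dz
  d(w*y + w*z + 2*x*z) includes (∂/∂w)(w*y + w*z + 2*x*z) dw = (y + z) dw, which multiplied by dx ∧ dz gives (y + z) dx ∧ dz ∧ dw
  d(2*x*(-y + z)) includes (∂/∂x)(2*x*(-y + z)) dx = (-2*y + 2*z) dx, which multiplied by dy ∧ dz gives (-2*y + 2*z) dx ∧ dy ∧ dz
  d(3*w*(-w - z)) includes (∂/∂z)(3*w*(-w - z)) dz = (-3*w) dz, which multiplied by dy ∧ dw gives (3*w) dy ∧ dz ∧ dw
  d(-2*w*y) includes (∂/∂y)(-2*w*y) dy = (-2*w) dy, which multiplied by dz ∧ dw gives (-2*w) dy ∧ dz ∧ dw
Collecting like 3-forms: d(omega) = (-w - 3*y + 2*z) dx ∧ dy ∧ dz + (-4*w - 3*y) dx ∧ dy ∧ dw + (y + z) dx ∧ dz ∧ dw + (w) dy ∧ dz ∧ dw.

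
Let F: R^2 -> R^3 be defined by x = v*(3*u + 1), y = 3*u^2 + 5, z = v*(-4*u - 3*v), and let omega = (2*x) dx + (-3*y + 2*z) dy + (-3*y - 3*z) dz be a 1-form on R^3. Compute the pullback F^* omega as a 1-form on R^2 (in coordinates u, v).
F^* omega = (-54*u^3 - 12*u^2*v - 66*u*v^2 - 90*u - 36*v^3 + 6*v^2 + 60*v) du + (36*u^3 + 24*u^2*v - 108*u*v^2 + 12*u*v + 60*u - 54*v^3 + 92*v) dv

Using F^*(f dg) = (f ∘ F) d(g ∘ F), substitute each coordinate x_i by F_i(u, v) in f_i, and replace dx_i by d F_i = (∂F_i/∂u) du + (∂F_i/∂v) dv.
  For the x component: f_1(F) = 2*v*(3*u + 1); d F_1 = (3*v) du + (3*u + 1) dv
  For the y component: f_2(F) = -9*u^2 - 8*u*v - 6*v^2 - 15; d F_2 = (6*u) du + (0) dv
  For the z component: f_3(F) = -9*u^2 + 12*u*v + 9*v^2 - 15; d F_3 = (-4*v) du + (-4*u - 6*v) dv
Combining and collecting du, dv coefficients:
  coeff of du: -54*u^3 - 12*u^2*v - 66*u*v^2 - 90*u - 36*v^3 + 6*v^2 + 60*v
  coeff of dv: 36*u^3 + 24*u^2*v - 108*u*v^2 + 12*u*v + 60*u - 54*v^3 + 92*v
F^* omega = (-54*u^3 - 12*u^2*v - 66*u*v^2 - 90*u - 36*v^3 + 6*v^2 + 60*v) du + (36*u^3 + 24*u^2*v - 108*u*v^2 + 12*u*v + 60*u - 54*v^3 + 92*v) dv.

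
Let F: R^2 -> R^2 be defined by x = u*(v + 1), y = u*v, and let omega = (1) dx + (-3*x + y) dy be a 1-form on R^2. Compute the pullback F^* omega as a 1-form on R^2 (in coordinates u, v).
F^* omega = (-2*u*v^2 - 3*u*v + v + 1) du + (u*(-2*u*v - 3*u + 1)) dv

Using F^*(f dg) = (f ∘ F) d(g ∘ F), substitute each coordinate x_i by F_i(u, v) in f_i, and replace dx_i by d F_i = (∂F_i/∂u) du + (∂F_i/∂v) dv.
  For the x component: f_1(F) = 1; d F_1 = (v + 1) du + (u) dv
  For the y component: f_2(F) = u*(-2*v - 3); d F_2 = (v) du + (u) dv
Combining and collecting du, dv coefficients:
  coeff of du: -2*u*v^2 - 3*u*v + v + 1
  coeff of dv: u*(-2*u*v - 3*u + 1)
F^* omega = (-2*u*v^2 - 3*u*v + v + 1) du + (u*(-2*u*v - 3*u + 1)) dv.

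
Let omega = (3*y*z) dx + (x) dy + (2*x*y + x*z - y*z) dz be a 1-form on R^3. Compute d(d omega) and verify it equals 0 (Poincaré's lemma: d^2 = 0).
d(d omega) = 0

Step 1: d omega = sum_{i<j} (∂f_j/∂x_i - ∂f_i/∂x_j) dx_i ∧ dx_j:
  coeff of dx ∧ dy: 1 - 3*z
  coeff of dx ∧ dz: -y + z
  coeff of dy ∧ dz: 2*x - z
Step 2: Apply d again to each 2-form coefficient. The only possible 3-form in R^3 is dx ∧ dy ∧ dz, with coefficient
  ∂(coeff of dy∧dz)/∂x - ∂(coeff of dx∧dz)/∂y + ∂(coeff of dx∧dy)/∂z
  = ∂/∂x (2*x - z) - ∂/∂y (-y + z) + ∂/∂z (1 - 3*z).
Each of these terms simplifies to sums of mixed partials that cancel in pairs. The result is 0 (by equality of mixed partials for smooth functions — Schwarz / Clairaut).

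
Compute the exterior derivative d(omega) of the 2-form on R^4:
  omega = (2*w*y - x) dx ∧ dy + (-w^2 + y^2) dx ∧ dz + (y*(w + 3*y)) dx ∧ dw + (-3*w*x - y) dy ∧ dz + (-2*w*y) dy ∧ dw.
d(omega) = (-w - 4*y) dx ∧ dy ∧ dw + (-3*w - 2*y) dx ∧ dy ∧ dz + (-2*w) dx ∧ dz ∧ dw + (-3*x) dy ∧ dz ∧ dw

For a 2-form omega = sum_{i<j} g_{ij} dx_i ∧ dx_j, the exterior derivative is
  d(omega) = sum_{i<j} d(g_{ij}) ∧ dx_i ∧ dx_j = sum_{i<j, k} (∂g_{ij}/∂x_k) dx_k ∧ dx_i ∧ dx_j.
Expand each term, using dx_k ∧ dx_i ∧ dx_j = sgn(permutation) dx_{(a)} ∧ dx_{(b)} ∧ dx_{(c)} with (a < b < c) sorted:
  d(2*w*y - x) includes (∂/∂w)(2*w*y - x) dw = (2*y) dw, which multiplied by dx ∧ dy gives (2*y) dx ∧ dy ∧ dw
  d(-w^2 + y^2) includes (∂/∂y)(-w^2 + y^2) dy = (2*y) dy, which multiplied by dx ∧ dz gives (-2*y) dx ∧ dy ∧ dz
  d(-w^2 + y^2) includes (∂/∂w)(-w^2 + y^2) dw = (-2*w) dw, which multiplied by dx ∧ dz gives (-2*w) dx ∧ dz ∧ dw
  d(y*(w + 3*y)) includes (∂/∂y)(y*(w + 3*y)) dy = (w + 6*y) dy, which multiplied by dx ∧ dw gives (-w - 6*y) dx ∧ dy ∧ dw
  d(-3*w*x - y) includes (∂/∂x)(-3*w*x - y) dx = (-3*w) dx, which multiplied by dy ∧ dz gives (-3*w) dx ∧ dy ∧ dz
  d(-3*w*x - y) includes (∂/∂w)(-3*w*x - y) dw = (-3*x) dw, which multiplied by dy ∧ dz gives (-3*x) dy ∧ dz ∧ dw
Collecting like 3-forms: d(omega) = (-w - 4*y) dx ∧ dy ∧ dw + (-3*w - 2*y) dx ∧ dy ∧ dz + (-2*w) dx ∧ dz ∧ dw + (-3*x) dy ∧ dz ∧ dw.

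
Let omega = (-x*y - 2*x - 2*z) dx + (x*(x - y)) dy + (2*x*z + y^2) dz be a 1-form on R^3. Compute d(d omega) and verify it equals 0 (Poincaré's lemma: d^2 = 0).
d(d omega) = 0

Step 1: d omega = sum_{i<j} (∂f_j/∂x_i - ∂f_i/∂x_j) dx_i ∧ dx_j:
  coeff of dx ∧ dy: 3*x - y
  coeff of dx ∧ dz: 2*z + 2
  coeff of dy ∧ dz: 2*y
Step 2: Apply d again to each 2-form coefficient. The only possible 3-form in R^3 is dx ∧ dy ∧ dz, with coefficient
  ∂(coeff of dy∧dz)/∂x - ∂(coeff of dx∧dz)/∂y + ∂(coeff of dx∧dy)/∂z
  = ∂/∂x (2*y) - ∂/∂y (2*z + 2) + ∂/∂z (3*x - y).
Each of these terms simplifies to sums of mixed partials that cancel in pairs. The result is 0 (by equality of mixed partials for smooth functions — Schwarz / Clairaut).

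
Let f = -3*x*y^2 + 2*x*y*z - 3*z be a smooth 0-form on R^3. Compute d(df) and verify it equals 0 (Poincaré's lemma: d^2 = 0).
d(df) = 0

Step 1: df = sum_i (∂f/∂x_i) dx_i = (y*(-3*y + 2*z)) dx + (2*x*(-3*y + z)) dy + (2*x*y - 3) dz.
Step 2: Apply d again. Using the 1-form formula, the coefficient of dx ∧ dy in d(df) is ∂^2 f/∂x ∂y - ∂^2 f/∂y ∂x = (-6*y + 2*z) - (-6*y + 2*z) = 0 (equality of mixed partials for smooth f).
Similarly for dx ∧ dz and dy ∧ dz — all coefficients vanish. So d(df) = 0.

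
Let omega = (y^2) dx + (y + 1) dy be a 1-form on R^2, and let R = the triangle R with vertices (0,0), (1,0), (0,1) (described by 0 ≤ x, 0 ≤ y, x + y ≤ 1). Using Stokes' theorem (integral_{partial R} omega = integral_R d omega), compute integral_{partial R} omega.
integral_(partial R) omega = -1/3

Stokes: integral_partial_R omega = integral_R d omega with d omega = (∂Q/∂x - ∂P/∂y) dx ∧ dy.
  ∂Q/∂x = 0
  ∂P/∂y = 2*y
  integrand = ∂Q/∂x - ∂P/∂y = -2*y.
Integrating over R: integral_0^1 integral_0^{1-x} (-2*y) dy dx = -1/3.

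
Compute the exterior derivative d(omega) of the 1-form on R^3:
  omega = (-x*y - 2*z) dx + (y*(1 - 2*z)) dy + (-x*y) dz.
d(omega) = (x) dx ∧ dy + (2 - y) dx ∧ dz + (-x + 2*y) dy ∧ dz

For a 1-form omega = sum_i f_i dx_i, the exterior derivative is
  d(omega) = sum_{i < j} (∂f_j/∂x_i - ∂f_i/∂x_j) dx_i ∧ dx_j.
  coefficient of dx ∧ dy: ∂f_2/∂x - ∂f_1/∂y = ∂(y*(1 - 2*z))/∂x - ∂(-x*y - 2*z)/∂y = x
  coefficient of dx ∧ dz: ∂f_3/∂x - ∂f_1/∂z = ∂(-x*y)/∂x - ∂(-x*y - 2*z)/∂z = 2 - y
  coefficient of dy ∧ dz: ∂f_3/∂y - ∂f_2/∂z = ∂(-x*y)/∂y - ∂(y*(1 - 2*z))/∂z = -x + 2*y
Assembling: d(omega) = (x) dx ∧ dy + (2 - y) dx ∧ dz + (-x + 2*y) dy ∧ dz.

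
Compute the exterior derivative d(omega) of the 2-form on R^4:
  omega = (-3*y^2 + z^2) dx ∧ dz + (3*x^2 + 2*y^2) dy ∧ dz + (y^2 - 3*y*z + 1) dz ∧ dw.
d(omega) = (6*x + 6*y) dx ∧ dy ∧ dz + (2*y - 3*z) dy ∧ dz ∧ dw

For a 2-form omega = sum_{i<j} g_{ij} dx_i ∧ dx_j, the exterior derivative is
  d(omega) = sum_{i<j} d(g_{ij}) ∧ dx_i ∧ dx_j = sum_{i<j, k} (∂g_{ij}/∂x_k) dx_k ∧ dx_i ∧ dx_j.
Expand each term, using dx_k ∧ dx_i ∧ dx_j = sgn(permutation) dx_{(a)} ∧ dx_{(b)} ∧ dx_{(c)} with (a < b < c) sorted:
  d(-3*y^2 + z^2) includes (∂/∂y)(-3*y^2 + z^2) dy = (-6*y) dy, which multiplied by dx ∧ dz gives (6*y) dx ∧ dy ∧ dz
  d(3*x^2 + 2*y^2) includes (∂/∂x)(3*x^2 + 2*y^2) dx = (6*x) dx, which multiplied by dy ∧ dz gives (6*x) dx ∧ dy ∧ dz
  d(y^2 - 3*y*z + 1) includes (∂/∂y)(y^2 - 3*y*z + 1) dy = (2*y - 3*z) dy, which multiplied by dz ∧ dw gives (2*y - 3*z) dy ∧ dz ∧ dw
Collecting like 3-forms: d(omega) = (6*x + 6*y) dx ∧ dy ∧ dz + (2*y - 3*z) dy ∧ dz ∧ dw.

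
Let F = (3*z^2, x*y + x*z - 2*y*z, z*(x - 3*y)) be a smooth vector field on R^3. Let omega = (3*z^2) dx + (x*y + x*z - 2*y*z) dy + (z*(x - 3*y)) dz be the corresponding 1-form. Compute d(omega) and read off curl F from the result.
d(omega) = (-x + 2*y - 3*z) dy ∧ dz + (5*z) dz ∧ dx + (y + z) dx ∧ dy; curl F = (-x + 2*y - 3*z, 5*z, y + z)

d omega = sum_{i<j} (∂f_j/∂x_i - ∂f_i/∂x_j) dx_i ∧ dx_j. Under the identification (dy ∧ dz, dz ∧ dx, dx ∧ dy) ↔ (e_x, e_y, e_z), the coefficients are exactly the components of curl F. Compute:
  ∂R/∂y - ∂Q/∂z = (-3*z) - (x - 2*y) = -x + 2*y - 3*z
  ∂P/∂z - ∂R/∂x = (6*z) - (z) = 5*z
  ∂Q/∂x - ∂P/∂y = (y + z) - (0) = y + z.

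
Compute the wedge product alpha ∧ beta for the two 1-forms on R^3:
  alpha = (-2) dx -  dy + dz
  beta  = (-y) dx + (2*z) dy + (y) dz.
alpha ∧ beta = (-y - 4*z) dx ∧ dy + (-y) dx ∧ dz + (-y - 2*z) dy ∧ dz

Distribute the wedge, using dx_i ∧ dx_j = -dx_j ∧ dx_i and dx_i ∧ dx_i = 0. For each pair (i, j) with i < j, the coefficient of dx_i ∧ dx_j in alpha ∧ beta is (alpha_i * beta_j - alpha_j * beta_i). Collecting: alpha ∧ beta = (-y - 4*z) dx ∧ dy + (-y) dx ∧ dz + (-y - 2*z) dy ∧ dz.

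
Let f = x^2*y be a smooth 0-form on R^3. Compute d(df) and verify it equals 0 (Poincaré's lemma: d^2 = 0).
d(df) = 0

Step 1: df = sum_i (∂f/∂x_i) dx_i = (2*x*y) dx + (x^2) dy + (0) dz.
Step 2: Apply d again. Using the 1-form formula, the coefficient of dx ∧ dy in d(df) is ∂^2 f/∂x ∂y - ∂^2 f/∂y ∂x = (2*x) - (2*x) = 0 (equality of mixed partials for smooth f).
Similarly for dx ∧ dz and dy ∧ dz — all coefficients vanish. So d(df) = 0.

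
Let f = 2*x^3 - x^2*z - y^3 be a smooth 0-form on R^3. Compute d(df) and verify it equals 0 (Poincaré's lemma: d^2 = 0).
d(df) = 0

Step 1: df = sum_i (∂f/∂x_i) dx_i = (2*x*(3*x - z)) dx + (-3*y^2) dy + (-x^2) dz.
Step 2: Apply d again. Using the 1-form formula, the coefficient of dx ∧ dy in d(df) is ∂^2 f/∂x ∂y - ∂^2 f/∂y ∂x = (0) - (0) = 0 (equality of mixed partials for smooth f).
Similarly for dx ∧ dz and dy ∧ dz — all coefficients vanish. So d(df) = 0.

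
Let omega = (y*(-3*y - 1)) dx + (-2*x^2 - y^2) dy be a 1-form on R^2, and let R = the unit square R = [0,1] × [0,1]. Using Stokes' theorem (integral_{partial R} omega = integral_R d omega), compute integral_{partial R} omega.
integral_(partial R) omega = 2

Stokes: integral_partial_R omega = integral_R d omega with d omega = (∂Q/∂x - ∂P/∂y) dx ∧ dy.
  ∂Q/∂x = -4*x
  ∂P/∂y = -6*y - 1
  integrand = ∂Q/∂x - ∂P/∂y = -4*x + 6*y + 1.
Integrating over R: integral_0^1 integral_0^1 (-4*x + 6*y + 1) dx dy = 2.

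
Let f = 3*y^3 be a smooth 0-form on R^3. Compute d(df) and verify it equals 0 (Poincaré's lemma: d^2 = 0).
d(df) = 0

Step 1: df = sum_i (∂f/∂x_i) dx_i = (0) dx + (9*y^2) dy + (0) dz.
Step 2: Apply d again. Using the 1-form formula, the coefficient of dx ∧ dy in d(df) is ∂^2 f/∂x ∂y - ∂^2 f/∂y ∂x = (0) - (0) = 0 (equality of mixed partials for smooth f).
Similarly for dx ∧ dz and dy ∧ dz — all coefficients vanish. So d(df) = 0.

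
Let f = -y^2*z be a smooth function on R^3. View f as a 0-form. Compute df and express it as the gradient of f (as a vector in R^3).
df = (0) dx + (-2*y*z) dy + (-y^2) dz; grad f = (0, -2*y*z, -y^2)

For a 0-form f, d f = (∂f/∂x) dx + (∂f/∂y) dy + (∂f/∂z) dz. The components of the vector representation are exactly the entries of grad f in Cartesian coordinates:
  ∂f/∂x = 0
  ∂f/∂y = -2*y*z
  ∂f/∂z = -y^2.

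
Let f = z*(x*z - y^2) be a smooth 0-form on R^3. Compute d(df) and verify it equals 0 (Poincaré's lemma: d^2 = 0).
d(df) = 0

Step 1: df = sum_i (∂f/∂x_i) dx_i = (z^2) dx + (-2*y*z) dy + (2*x*z - y^2) dz.
Step 2: Apply d again. Using the 1-form formula, the coefficient of dx ∧ dy in d(df) is ∂^2 f/∂x ∂y - ∂^2 f/∂y ∂x = (0) - (0) = 0 (equality of mixed partials for smooth f).
Similarly for dx ∧ dz and dy ∧ dz — all coefficients vanish. So d(df) = 0.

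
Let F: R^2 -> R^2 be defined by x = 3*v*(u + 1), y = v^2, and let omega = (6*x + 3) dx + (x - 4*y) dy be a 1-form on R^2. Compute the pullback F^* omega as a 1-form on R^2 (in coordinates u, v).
F^* omega = (9*v*(6*u*v + 6*v + 1)) du + (54*u^2*v + 6*u*v^2 + 108*u*v + 9*u - 8*v^3 + 6*v^2 + 54*v + 9) dv

Using F^*(f dg) = (f ∘ F) d(g ∘ F), substitute each coordinate x_i by F_i(u, v) in f_i, and replace dx_i by d F_i = (∂F_i/∂u) du + (∂F_i/∂v) dv.
  For the x component: f_1(F) = 18*u*v + 18*v + 3; d F_1 = (3*v) du + (3*u + 3) dv
  For the y component: f_2(F) = v*(3*u - 4*v + 3); d F_2 = (0) du + (2*v) dv
Combining and collecting du, dv coefficients:
  coeff of du: 9*v*(6*u*v + 6*v + 1)
  coeff of dv: 54*u^2*v + 6*u*v^2 + 108*u*v + 9*u - 8*v^3 + 6*v^2 + 54*v + 9
F^* omega = (9*v*(6*u*v + 6*v + 1)) du + (54*u^2*v + 6*u*v^2 + 108*u*v + 9*u - 8*v^3 + 6*v^2 + 54*v + 9) dv.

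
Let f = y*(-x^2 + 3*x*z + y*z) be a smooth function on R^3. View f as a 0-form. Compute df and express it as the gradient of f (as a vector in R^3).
df = (y*(-2*x + 3*z)) dx + (-x^2 + 3*x*z + 2*y*z) dy + (y*(3*x + y)) dz; grad f = (y*(-2*x + 3*z), -x^2 + 3*x*z + 2*y*z, y*(3*x + y))

For a 0-form f, d f = (∂f/∂x) dx + (∂f/∂y) dy + (∂f/∂z) dz. The components of the vector representation are exactly the entries of grad f in Cartesian coordinates:
  ∂f/∂x = y*(-2*x + 3*z)
  ∂f/∂y = -x^2 + 3*x*z + 2*y*z
  ∂f/∂z = y*(3*x + y).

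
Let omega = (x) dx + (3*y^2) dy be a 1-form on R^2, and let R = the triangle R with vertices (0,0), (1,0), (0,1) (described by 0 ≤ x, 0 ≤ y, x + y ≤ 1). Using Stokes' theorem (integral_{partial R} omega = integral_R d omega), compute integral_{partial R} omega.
integral_(partial R) omega = 0

Stokes: integral_partial_R omega = integral_R d omega with d omega = (∂Q/∂x - ∂P/∂y) dx ∧ dy.
  ∂Q/∂x = 0
  ∂P/∂y = 0
  integrand = ∂Q/∂x - ∂P/∂y = 0.
Integrating over R: integral_0^1 integral_0^{1-x} (0) dy dx = 0.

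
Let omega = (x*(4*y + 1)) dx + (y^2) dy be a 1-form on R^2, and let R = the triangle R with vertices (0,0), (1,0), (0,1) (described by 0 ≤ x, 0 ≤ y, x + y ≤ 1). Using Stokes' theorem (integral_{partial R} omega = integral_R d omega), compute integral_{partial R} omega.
integral_(partial R) omega = -2/3

Stokes: integral_partial_R omega = integral_R d omega with d omega = (∂Q/∂x - ∂P/∂y) dx ∧ dy.
  ∂Q/∂x = 0
  ∂P/∂y = 4*x
  integrand = ∂Q/∂x - ∂P/∂y = -4*x.
Integrating over R: integral_0^1 integral_0^{1-x} (-4*x) dy dx = -2/3.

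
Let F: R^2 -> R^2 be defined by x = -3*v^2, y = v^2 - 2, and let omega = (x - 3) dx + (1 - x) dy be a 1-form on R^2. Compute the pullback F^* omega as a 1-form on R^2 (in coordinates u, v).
F^* omega = (24*v^3 + 20*v) dv

Using F^*(f dg) = (f ∘ F) d(g ∘ F), substitute each coordinate x_i by F_i(u, v) in f_i, and replace dx_i by d F_i = (∂F_i/∂u) du + (∂F_i/∂v) dv.
  For the x component: f_1(F) = -3*v^2 - 3; d F_1 = (0) du + (-6*v) dv
  For the y component: f_2(F) = 3*v^2 + 1; d F_2 = (0) du + (2*v) dv
Combining and collecting du, dv coefficients:
  coeff of du: 0
  coeff of dv: 24*v^3 + 20*v
F^* omega = (24*v^3 + 20*v) dv.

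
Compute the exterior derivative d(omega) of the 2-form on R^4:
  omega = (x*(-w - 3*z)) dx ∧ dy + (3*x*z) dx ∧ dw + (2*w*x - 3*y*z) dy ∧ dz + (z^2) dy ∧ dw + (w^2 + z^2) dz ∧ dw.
d(omega) = (2*w - 3*x) dx ∧ dy ∧ dz + (-x) dx ∧ dy ∧ dw + (-3*x) dx ∧ dz ∧ dw + (2*x - 2*z) dy ∧ dz ∧ dw

For a 2-form omega = sum_{i<j} g_{ij} dx_i ∧ dx_j, the exterior derivative is
  d(omega) = sum_{i<j} d(g_{ij}) ∧ dx_i ∧ dx_j = sum_{i<j, k} (∂g_{ij}/∂x_k) dx_k ∧ dx_i ∧ dx_j.
Expand each term, using dx_k ∧ dx_i ∧ dx_j = sgn(permutation) dx_{(a)} ∧ dx_{(b)} ∧ dx_{(c)} with (a < b < c) sorted:
  d(x*(-w - 3*z)) includes (∂/∂z)(x*(-w - 3*z)) dz = (-3*x) dz, which multiplied by dx ∧ dy gives (-3*x) dx ∧ dy ∧ dz
  d(x*(-w - 3*z)) includes (∂/∂w)(x*(-w - 3*z)) dw = (-x) dw, which multiplied by dx ∧ dy gives (-x) dx ∧ dy ∧ dw
  d(3*x*z) includes (∂/∂z)(3*x*z) dz = (3*x) dz, which multiplied by dx ∧ dw gives (-3*x) dx ∧ dz ∧ dw
  d(2*w*x - 3*y*z) includes (∂/∂x)(2*w*x - 3*y*z) dx = (2*w) dx, which multiplied by dy ∧ dz gives (2*w) dx ∧ dy ∧ dz
  d(2*w*x - 3*y*z) includes (∂/∂w)(2*w*x - 3*y*z) dw = (2*x) dw, which multiplied by dy ∧ dz gives (2*x) dy ∧ dz ∧ dw
  d(z^2) includes (∂/∂z)(z^2) dz = (2*z) dz, which multiplied by dy ∧ dw gives (-2*z) dy ∧ dz ∧ dw
Collecting like 3-forms: d(omega) = (2*w - 3*x) dx ∧ dy ∧ dz + (-x) dx ∧ dy ∧ dw + (-3*x) dx ∧ dz ∧ dw + (2*x - 2*z) dy ∧ dz ∧ dw.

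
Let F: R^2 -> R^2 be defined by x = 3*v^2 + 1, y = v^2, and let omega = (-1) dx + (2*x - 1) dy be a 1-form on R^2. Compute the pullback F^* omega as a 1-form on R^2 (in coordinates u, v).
F^* omega = (12*v^3 - 4*v) dv

Using F^*(f dg) = (f ∘ F) d(g ∘ F), substitute each coordinate x_i by F_i(u, v) in f_i, and replace dx_i by d F_i = (∂F_i/∂u) du + (∂F_i/∂v) dv.
  For the x component: f_1(F) = -1; d F_1 = (0) du + (6*v) dv
  For the y component: f_2(F) = 6*v^2 + 1; d F_2 = (0) du + (2*v) dv
Combining and collecting du, dv coefficients:
  coeff of du: 0
  coeff of dv: 12*v^3 - 4*v
F^* omega = (12*v^3 - 4*v) dv.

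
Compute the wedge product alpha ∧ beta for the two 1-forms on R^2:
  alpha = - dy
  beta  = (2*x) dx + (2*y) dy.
alpha ∧ beta = (2*x) dx ∧ dy

Distribute the wedge, using dx_i ∧ dx_j = -dx_j ∧ dx_i and dx_i ∧ dx_i = 0. For each pair (i, j) with i < j, the coefficient of dx_i ∧ dx_j in alpha ∧ beta is (alpha_i * beta_j - alpha_j * beta_i). Collecting: alpha ∧ beta = (2*x) dx ∧ dy.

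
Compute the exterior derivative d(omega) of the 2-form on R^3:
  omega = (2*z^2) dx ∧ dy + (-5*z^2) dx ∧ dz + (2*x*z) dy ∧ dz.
d(omega) = (6*z) dx ∧ dy ∧ dz

For a 2-form omega = sum_{i<j} g_{ij} dx_i ∧ dx_j, the exterior derivative is
  d(omega) = sum_{i<j} d(g_{ij}) ∧ dx_i ∧ dx_j = sum_{i<j, k} (∂g_{ij}/∂x_k) dx_k ∧ dx_i ∧ dx_j.
Expand each term, using dx_k ∧ dx_i ∧ dx_j = sgn(permutation) dx_{(a)} ∧ dx_{(b)} ∧ dx_{(c)} with (a < b < c) sorted:
  d(2*z^2) includes (∂/∂z)(2*z^2) dz = (4*z) dz, which multiplied by dx ∧ dy gives (4*z) dx ∧ dy ∧ dz
  d(2*x*z) includes (∂/∂x)(2*x*z) dx = (2*z) dx, which multiplied by dy ∧ dz gives (2*z) dx ∧ dy ∧ dz
Collecting like 3-forms: d(omega) = (6*z) dx ∧ dy ∧ dz.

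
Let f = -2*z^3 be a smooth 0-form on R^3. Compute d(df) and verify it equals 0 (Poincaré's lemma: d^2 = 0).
d(df) = 0

Step 1: df = sum_i (∂f/∂x_i) dx_i = (0) dx + (0) dy + (-6*z^2) dz.
Step 2: Apply d again. Using the 1-form formula, the coefficient of dx ∧ dy in d(df) is ∂^2 f/∂x ∂y - ∂^2 f/∂y ∂x = (0) - (0) = 0 (equality of mixed partials for smooth f).
Similarly for dx ∧ dz and dy ∧ dz — all coefficients vanish. So d(df) = 0.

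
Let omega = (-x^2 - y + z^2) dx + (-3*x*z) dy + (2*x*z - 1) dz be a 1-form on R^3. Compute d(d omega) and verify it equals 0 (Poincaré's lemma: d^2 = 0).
d(d omega) = 0

Step 1: d omega = sum_{i<j} (∂f_j/∂x_i - ∂f_i/∂x_j) dx_i ∧ dx_j:
  coeff of dx ∧ dy: 1 - 3*z
  coeff of dx ∧ dz: 0
  coeff of dy ∧ dz: 3*x
Step 2: Apply d again to each 2-form coefficient. The only possible 3-form in R^3 is dx ∧ dy ∧ dz, with coefficient
  ∂(coeff of dy∧dz)/∂x - ∂(coeff of dx∧dz)/∂y + ∂(coeff of dx∧dy)/∂z
  = ∂/∂x (3*x) - ∂/∂y (0) + ∂/∂z (1 - 3*z).
Each of these terms simplifies to sums of mixed partials that cancel in pairs. The result is 0 (by equality of mixed partials for smooth functions — Schwarz / Clairaut).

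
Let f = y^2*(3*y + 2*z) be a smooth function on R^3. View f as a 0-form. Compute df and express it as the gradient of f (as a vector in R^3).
df = (0) dx + (y*(9*y + 4*z)) dy + (2*y^2) dz; grad f = (0, y*(9*y + 4*z), 2*y^2)

For a 0-form f, d f = (∂f/∂x) dx + (∂f/∂y) dy + (∂f/∂z) dz. The components of the vector representation are exactly the entries of grad f in Cartesian coordinates:
  ∂f/∂x = 0
  ∂f/∂y = y*(9*y + 4*z)
  ∂f/∂z = 2*y^2.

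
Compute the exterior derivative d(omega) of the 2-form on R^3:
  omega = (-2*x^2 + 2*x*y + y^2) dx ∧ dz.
d(omega) = (-2*x - 2*y) dx ∧ dy ∧ dz

For a 2-form omega = sum_{i<j} g_{ij} dx_i ∧ dx_j, the exterior derivative is
  d(omega) = sum_{i<j} d(g_{ij}) ∧ dx_i ∧ dx_j = sum_{i<j, k} (∂g_{ij}/∂x_k) dx_k ∧ dx_i ∧ dx_j.
Expand each term, using dx_k ∧ dx_i ∧ dx_j = sgn(permutation) dx_{(a)} ∧ dx_{(b)} ∧ dx_{(c)} with (a < b < c) sorted:
  d(-2*x^2 + 2*x*y + y^2) includes (∂/∂y)(-2*x^2 + 2*x*y + y^2) dy = (2*x + 2*y) dy, which multiplied by dx ∧ dz gives (-2*x - 2*y) dx ∧ dy ∧ dz
Collecting like 3-forms: d(omega) = (-2*x - 2*y) dx ∧ dy ∧ dz.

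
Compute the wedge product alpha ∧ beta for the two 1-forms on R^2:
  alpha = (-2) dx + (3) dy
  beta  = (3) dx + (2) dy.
alpha ∧ beta = (-13) dx ∧ dy

Distribute the wedge, using dx_i ∧ dx_j = -dx_j ∧ dx_i and dx_i ∧ dx_i = 0. For each pair (i, j) with i < j, the coefficient of dx_i ∧ dx_j in alpha ∧ beta is (alpha_i * beta_j - alpha_j * beta_i). Collecting: alpha ∧ beta = (-13) dx ∧ dy.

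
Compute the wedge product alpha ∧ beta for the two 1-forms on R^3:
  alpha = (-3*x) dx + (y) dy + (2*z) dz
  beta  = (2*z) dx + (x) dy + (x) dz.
alpha ∧ beta = (-3*x^2 - 2*y*z) dx ∧ dy + (-3*x^2 - 4*z^2) dx ∧ dz + (x*(y - 2*z)) dy ∧ dz

Distribute the wedge, using dx_i ∧ dx_j = -dx_j ∧ dx_i and dx_i ∧ dx_i = 0. For each pair (i, j) with i < j, the coefficient of dx_i ∧ dx_j in alpha ∧ beta is (alpha_i * beta_j - alpha_j * beta_i). Collecting: alpha ∧ beta = (-3*x^2 - 2*y*z) dx ∧ dy + (-3*x^2 - 4*z^2) dx ∧ dz + (x*(y - 2*z)) dy ∧ dz.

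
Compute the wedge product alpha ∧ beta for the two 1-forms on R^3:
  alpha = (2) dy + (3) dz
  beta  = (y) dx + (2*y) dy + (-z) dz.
alpha ∧ beta = (-2*y) dx ∧ dy + (-6*y - 2*z) dy ∧ dz + (-3*y) dx ∧ dz

Distribute the wedge, using dx_i ∧ dx_j = -dx_j ∧ dx_i and dx_i ∧ dx_i = 0. For each pair (i, j) with i < j, the coefficient of dx_i ∧ dx_j in alpha ∧ beta is (alpha_i * beta_j - alpha_j * beta_i). Collecting: alpha ∧ beta = (-2*y) dx ∧ dy + (-6*y - 2*z) dy ∧ dz + (-3*y) dx ∧ dz.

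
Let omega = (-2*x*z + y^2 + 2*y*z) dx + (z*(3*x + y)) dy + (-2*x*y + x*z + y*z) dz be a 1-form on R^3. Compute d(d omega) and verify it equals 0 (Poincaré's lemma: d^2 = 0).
d(d omega) = 0

Step 1: d omega = sum_{i<j} (∂f_j/∂x_i - ∂f_i/∂x_j) dx_i ∧ dx_j:
  coeff of dx ∧ dy: -2*y + z
  coeff of dx ∧ dz: 2*x - 4*y + z
  coeff of dy ∧ dz: -5*x - y + z
Step 2: Apply d again to each 2-form coefficient. The only possible 3-form in R^3 is dx ∧ dy ∧ dz, with coefficient
  ∂(coeff of dy∧dz)/∂x - ∂(coeff of dx∧dz)/∂y + ∂(coeff of dx∧dy)/∂z
  = ∂/∂x (-5*x - y + z) - ∂/∂y (2*x - 4*y + z) + ∂/∂z (-2*y + z).
Each of these terms simplifies to sums of mixed partials that cancel in pairs. The result is 0 (by equality of mixed partials for smooth functions — Schwarz / Clairaut).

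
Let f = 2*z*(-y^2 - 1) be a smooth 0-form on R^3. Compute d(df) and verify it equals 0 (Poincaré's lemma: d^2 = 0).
d(df) = 0

Step 1: df = sum_i (∂f/∂x_i) dx_i = (0) dx + (-4*y*z) dy + (-2*y^2 - 2) dz.
Step 2: Apply d again. Using the 1-form formula, the coefficient of dx ∧ dy in d(df) is ∂^2 f/∂x ∂y - ∂^2 f/∂y ∂x = (0) - (0) = 0 (equality of mixed partials for smooth f).
Similarly for dx ∧ dz and dy ∧ dz — all coefficients vanish. So d(df) = 0.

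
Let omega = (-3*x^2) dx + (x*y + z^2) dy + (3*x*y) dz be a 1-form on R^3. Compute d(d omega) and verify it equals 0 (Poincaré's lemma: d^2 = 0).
d(d omega) = 0

Step 1: d omega = sum_{i<j} (∂f_j/∂x_i - ∂f_i/∂x_j) dx_i ∧ dx_j:
  coeff of dx ∧ dy: y
  coeff of dx ∧ dz: 3*y
  coeff of dy ∧ dz: 3*x - 2*z
Step 2: Apply d again to each 2-form coefficient. The only possible 3-form in R^3 is dx ∧ dy ∧ dz, with coefficient
  ∂(coeff of dy∧dz)/∂x - ∂(coeff of dx∧dz)/∂y + ∂(coeff of dx∧dy)/∂z
  = ∂/∂x (3*x - 2*z) - ∂/∂y (3*y) + ∂/∂z (y).
Each of these terms simplifies to sums of mixed partials that cancel in pairs. The result is 0 (by equality of mixed partials for smooth functions — Schwarz / Clairaut).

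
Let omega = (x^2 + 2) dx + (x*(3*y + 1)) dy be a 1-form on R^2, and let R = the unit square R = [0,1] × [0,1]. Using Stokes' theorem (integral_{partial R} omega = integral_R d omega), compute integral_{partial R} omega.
integral_(partial R) omega = 5/2

Stokes: integral_partial_R omega = integral_R d omega with d omega = (∂Q/∂x - ∂P/∂y) dx ∧ dy.
  ∂Q/∂x = 3*y + 1
  ∂P/∂y = 0
  integrand = ∂Q/∂x - ∂P/∂y = 3*y + 1.
Integrating over R: integral_0^1 integral_0^1 (3*y + 1) dx dy = 5/2.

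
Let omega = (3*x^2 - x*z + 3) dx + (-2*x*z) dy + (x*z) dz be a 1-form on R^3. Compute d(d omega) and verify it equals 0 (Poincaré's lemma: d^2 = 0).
d(d omega) = 0

Step 1: d omega = sum_{i<j} (∂f_j/∂x_i - ∂f_i/∂x_j) dx_i ∧ dx_j:
  coeff of dx ∧ dy: -2*z
  coeff of dx ∧ dz: x + z
  coeff of dy ∧ dz: 2*x
Step 2: Apply d again to each 2-form coefficient. The only possible 3-form in R^3 is dx ∧ dy ∧ dz, with coefficient
  ∂(coeff of dy∧dz)/∂x - ∂(coeff of dx∧dz)/∂y + ∂(coeff of dx∧dy)/∂z
  = ∂/∂x (2*x) - ∂/∂y (x + z) + ∂/∂z (-2*z).
Each of these terms simplifies to sums of mixed partials that cancel in pairs. The result is 0 (by equality of mixed partials for smooth functions — Schwarz / Clairaut).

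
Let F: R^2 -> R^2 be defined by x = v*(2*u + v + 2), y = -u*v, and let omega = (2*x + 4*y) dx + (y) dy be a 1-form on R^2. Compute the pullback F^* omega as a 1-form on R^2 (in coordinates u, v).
F^* omega = (v^2*(u + 4*v + 8)) du + (v*(u^2 + 4*u*v + 8*u + 4*v^2 + 12*v + 8)) dv

Using F^*(f dg) = (f ∘ F) d(g ∘ F), substitute each coordinate x_i by F_i(u, v) in f_i, and replace dx_i by d F_i = (∂F_i/∂u) du + (∂F_i/∂v) dv.
  For the x component: f_1(F) = 2*v*(v + 2); d F_1 = (2*v) du + (2*u + 2*v + 2) dv
  For the y component: f_2(F) = -u*v; d F_2 = (-v) du + (-u) dv
Combining and collecting du, dv coefficients:
  coeff of du: v^2*(u + 4*v + 8)
  coeff of dv: v*(u^2 + 4*u*v + 8*u + 4*v^2 + 12*v + 8)
F^* omega = (v^2*(u + 4*v + 8)) du + (v*(u^2 + 4*u*v + 8*u + 4*v^2 + 12*v + 8)) dv.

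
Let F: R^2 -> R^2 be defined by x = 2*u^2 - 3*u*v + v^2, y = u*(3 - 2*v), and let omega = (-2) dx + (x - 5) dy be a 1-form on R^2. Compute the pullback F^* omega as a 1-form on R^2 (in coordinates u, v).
F^* omega = (-4*u^2*v + 6*u^2 + 6*u*v^2 - 9*u*v - 8*u - 2*v^3 + 3*v^2 + 16*v - 15) du + (-4*u^3 + 6*u^2*v - 2*u*v^2 + 16*u - 4*v) dv

Using F^*(f dg) = (f ∘ F) d(g ∘ F), substitute each coordinate x_i by F_i(u, v) in f_i, and replace dx_i by d F_i = (∂F_i/∂u) du + (∂F_i/∂v) dv.
  For the x component: f_1(F) = -2; d F_1 = (4*u - 3*v) du + (-3*u + 2*v) dv
  For the y component: f_2(F) = 2*u^2 - 3*u*v + v^2 - 5; d F_2 = (3 - 2*v) du + (-2*u) dv
Combining and collecting du, dv coefficients:
  coeff of du: -4*u^2*v + 6*u^2 + 6*u*v^2 - 9*u*v - 8*u - 2*v^3 + 3*v^2 + 16*v - 15
  coeff of dv: -4*u^3 + 6*u^2*v - 2*u*v^2 + 16*u - 4*v
F^* omega = (-4*u^2*v + 6*u^2 + 6*u*v^2 - 9*u*v - 8*u - 2*v^3 + 3*v^2 + 16*v - 15) du + (-4*u^3 + 6*u^2*v - 2*u*v^2 + 16*u - 4*v) dv.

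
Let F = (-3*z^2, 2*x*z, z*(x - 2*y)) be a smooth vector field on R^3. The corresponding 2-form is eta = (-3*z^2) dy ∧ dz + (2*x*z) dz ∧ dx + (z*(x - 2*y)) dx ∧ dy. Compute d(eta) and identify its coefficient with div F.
d(eta) = (x - 2*y) dx ∧ dy ∧ dz; div F = x - 2*y

For a 2-form in R^3 of the form above, applying d gives a 3-form with coefficient ∂P/∂x + ∂Q/∂y + ∂R/∂z:
  ∂P/∂x = 0
  ∂Q/∂y = 0
  ∂R/∂z = x - 2*y
Sum = x - 2*y, which is exactly div F.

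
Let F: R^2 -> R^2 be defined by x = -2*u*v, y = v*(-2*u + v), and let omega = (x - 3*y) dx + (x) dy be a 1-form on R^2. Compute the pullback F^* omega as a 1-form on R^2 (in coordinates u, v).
F^* omega = (v^2*(-4*u + 6*v)) du + (2*u*v*(-2*u + v)) dv

Using F^*(f dg) = (f ∘ F) d(g ∘ F), substitute each coordinate x_i by F_i(u, v) in f_i, and replace dx_i by d F_i = (∂F_i/∂u) du + (∂F_i/∂v) dv.
  For the x component: f_1(F) = v*(4*u - 3*v); d F_1 = (-2*v) du + (-2*u) dv
  For the y component: f_2(F) = -2*u*v; d F_2 = (-2*v) du + (-2*u + 2*v) dv
Combining and collecting du, dv coefficients:
  coeff of du: v^2*(-4*u + 6*v)
  coeff of dv: 2*u*v*(-2*u + v)
F^* omega = (v^2*(-4*u + 6*v)) du + (2*u*v*(-2*u + v)) dv.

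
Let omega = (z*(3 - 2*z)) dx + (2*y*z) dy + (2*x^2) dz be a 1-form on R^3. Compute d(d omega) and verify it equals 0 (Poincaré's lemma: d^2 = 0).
d(d omega) = 0

Step 1: d omega = sum_{i<j} (∂f_j/∂x_i - ∂f_i/∂x_j) dx_i ∧ dx_j:
  coeff of dx ∧ dy: 0
  coeff of dx ∧ dz: 4*x + 4*z - 3
  coeff of dy ∧ dz: -2*y
Step 2: Apply d again to each 2-form coefficient. The only possible 3-form in R^3 is dx ∧ dy ∧ dz, with coefficient
  ∂(coeff of dy∧dz)/∂x - ∂(coeff of dx∧dz)/∂y + ∂(coeff of dx∧dy)/∂z
  = ∂/∂x (-2*y) - ∂/∂y (4*x + 4*z - 3) + ∂/∂z (0).
Each of these terms simplifies to sums of mixed partials that cancel in pairs. The result is 0 (by equality of mixed partials for smooth functions — Schwarz / Clairaut).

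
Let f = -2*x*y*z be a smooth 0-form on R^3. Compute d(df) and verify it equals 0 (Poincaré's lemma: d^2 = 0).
d(df) = 0

Step 1: df = sum_i (∂f/∂x_i) dx_i = (-2*y*z) dx + (-2*x*z) dy + (-2*x*y) dz.
Step 2: Apply d again. Using the 1-form formula, the coefficient of dx ∧ dy in d(df) is ∂^2 f/∂x ∂y - ∂^2 f/∂y ∂x = (-2*z) - (-2*z) = 0 (equality of mixed partials for smooth f).
Similarly for dx ∧ dz and dy ∧ dz — all coefficients vanish. So d(df) = 0.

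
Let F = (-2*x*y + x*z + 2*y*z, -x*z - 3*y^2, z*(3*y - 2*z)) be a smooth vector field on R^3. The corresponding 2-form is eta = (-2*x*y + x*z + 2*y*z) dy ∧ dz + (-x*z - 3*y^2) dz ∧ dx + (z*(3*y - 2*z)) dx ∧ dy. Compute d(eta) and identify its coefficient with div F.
d(eta) = (-5*y - 3*z) dx ∧ dy ∧ dz; div F = -5*y - 3*z

For a 2-form in R^3 of the form above, applying d gives a 3-form with coefficient ∂P/∂x + ∂Q/∂y + ∂R/∂z:
  ∂P/∂x = -2*y + z
  ∂Q/∂y = -6*y
  ∂R/∂z = 3*y - 4*z
Sum = -5*y - 3*z, which is exactly div F.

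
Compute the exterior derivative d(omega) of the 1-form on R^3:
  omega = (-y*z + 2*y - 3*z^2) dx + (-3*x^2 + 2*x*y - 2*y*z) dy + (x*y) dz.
d(omega) = (-6*x + 2*y + z - 2) dx ∧ dy + (2*y + 6*z) dx ∧ dz + (x + 2*y) dy ∧ dz

For a 1-form omega = sum_i f_i dx_i, the exterior derivative is
  d(omega) = sum_{i < j} (∂f_j/∂x_i - ∂f_i/∂x_j) dx_i ∧ dx_j.
  coefficient of dx ∧ dy: ∂f_2/∂x - ∂f_1/∂y = ∂(-3*x^2 + 2*x*y - 2*y*z)/∂x - ∂(-y*z + 2*y - 3*z^2)/∂y = -6*x + 2*y + z - 2
  coefficient of dx ∧ dz: ∂f_3/∂x - ∂f_1/∂z = ∂(x*y)/∂x - ∂(-y*z + 2*y - 3*z^2)/∂z = 2*y + 6*z
  coefficient of dy ∧ dz: ∂f_3/∂y - ∂f_2/∂z = ∂(x*y)/∂y - ∂(-3*x^2 + 2*x*y - 2*y*z)/∂z = x + 2*y
Assembling: d(omega) = (-6*x + 2*y + z - 2) dx ∧ dy + (2*y + 6*z) dx ∧ dz + (x + 2*y) dy ∧ dz.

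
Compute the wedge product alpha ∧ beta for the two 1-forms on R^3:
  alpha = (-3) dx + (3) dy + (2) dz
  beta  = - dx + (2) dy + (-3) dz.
alpha ∧ beta = (-3) dx ∧ dy + (11) dx ∧ dz + (-13) dy ∧ dz

Distribute the wedge, using dx_i ∧ dx_j = -dx_j ∧ dx_i and dx_i ∧ dx_i = 0. For each pair (i, j) with i < j, the coefficient of dx_i ∧ dx_j in alpha ∧ beta is (alpha_i * beta_j - alpha_j * beta_i). Collecting: alpha ∧ beta = (-3) dx ∧ dy + (11) dx ∧ dz + (-13) dy ∧ dz.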